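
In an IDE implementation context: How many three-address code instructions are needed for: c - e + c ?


Expression: c - e + c
Generating three-address code (respecting * over +/- precedence):
  Instruction 1: t1 = c - e
  Instruction 2: t2 = t1 + c
Total instructions: 2

2


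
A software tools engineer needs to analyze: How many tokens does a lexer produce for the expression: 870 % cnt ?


Scanning '870 % cnt'
Token 1: '870' -> integer_literal
Token 2: '%' -> operator
Token 3: 'cnt' -> identifier
Total tokens: 3

3


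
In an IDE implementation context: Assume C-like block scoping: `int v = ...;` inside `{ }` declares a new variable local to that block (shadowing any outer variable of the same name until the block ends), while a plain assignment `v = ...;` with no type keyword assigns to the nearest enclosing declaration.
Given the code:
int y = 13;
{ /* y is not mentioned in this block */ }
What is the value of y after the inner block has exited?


Analyzing scoping rules:
Outer scope: declares y = 13
Inner block: y is neither redeclared nor assigned -> unchanged
After the block -> 13
Result: 13

13


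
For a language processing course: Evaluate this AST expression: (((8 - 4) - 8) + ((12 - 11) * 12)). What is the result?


Expression: (((8 - 4) - 8) + ((12 - 11) * 12))
Evaluating step by step:
  8 - 4 = 4
  4 - 8 = -4
  12 - 11 = 1
  1 * 12 = 12
  -4 + 12 = 8
Result: 8

8


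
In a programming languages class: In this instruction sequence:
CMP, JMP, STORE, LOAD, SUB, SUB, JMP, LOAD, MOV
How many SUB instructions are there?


Scanning instruction sequence for SUB:
  Position 1: CMP
  Position 2: JMP
  Position 3: STORE
  Position 4: LOAD
  Position 5: SUB <- MATCH
  Position 6: SUB <- MATCH
  Position 7: JMP
  Position 8: LOAD
  Position 9: MOV
Matches at positions: [5, 6]
Total SUB count: 2

2


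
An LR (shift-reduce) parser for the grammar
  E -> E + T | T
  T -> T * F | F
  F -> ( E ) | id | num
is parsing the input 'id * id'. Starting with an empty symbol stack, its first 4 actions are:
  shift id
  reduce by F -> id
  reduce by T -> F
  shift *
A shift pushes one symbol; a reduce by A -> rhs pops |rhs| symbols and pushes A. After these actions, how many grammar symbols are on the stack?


Tracking the symbol stack through each action:
  Action 1: shift 'id' : push -> stack = [id] (size 1)
  Action 2: reduce by F -> id : pop 1, push F -> stack = [F] (size 1)
  Action 3: reduce by T -> F : pop 1, push T -> stack = [T] (size 1)
  Action 4: shift '*' : push -> stack = [T, *] (size 2)
Final stack size: 2

2


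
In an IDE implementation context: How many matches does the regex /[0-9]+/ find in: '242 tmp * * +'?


Pattern: /[0-9]+/ (int literals)
Input: '242 tmp * * +'
Scanning for matches:
  Match 1: '242'
Total matches: 1

1


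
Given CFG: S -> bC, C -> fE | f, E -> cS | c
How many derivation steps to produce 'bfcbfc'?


Grammar: S -> bC, C -> fE | f, E -> cS | c
Deriving 'bfcbfc':
Step 1: S -> bC => bC
Step 2: C -> fE => bfE
Step 3: E -> cS => bfcS
Step 4: S -> bC => bfcbC
Step 5: C -> fE => bfcbfE
Step 6: E -> c => bfcbfc
Total derivation steps: 6

6


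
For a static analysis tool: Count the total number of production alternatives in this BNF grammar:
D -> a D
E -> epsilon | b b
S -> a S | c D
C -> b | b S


Counting alternatives per rule:
  D: 1 alternative(s)
  E: 2 alternative(s)
  S: 2 alternative(s)
  C: 2 alternative(s)
Sum: 1 + 2 + 2 + 2 = 7

7


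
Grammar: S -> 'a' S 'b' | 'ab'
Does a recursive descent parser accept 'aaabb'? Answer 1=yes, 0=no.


Grammar accepts strings of the form a^n b^n (n >= 1)
Word: 'aaabb'
Counting: 3 a's and 2 b's
Check: 3 == 2? No
Mismatch: a-count != b-count
Rejected

0


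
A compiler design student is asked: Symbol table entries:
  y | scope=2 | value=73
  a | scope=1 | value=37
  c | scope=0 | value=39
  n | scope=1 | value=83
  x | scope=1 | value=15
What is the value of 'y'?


Searching symbol table for 'y':
  y | scope=2 | value=73 <- MATCH
  a | scope=1 | value=37
  c | scope=0 | value=39
  n | scope=1 | value=83
  x | scope=1 | value=15
Found 'y' at scope 2 with value 73

73


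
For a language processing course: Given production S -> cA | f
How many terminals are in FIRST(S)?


Production: S -> cA | f
Examining each alternative for leading terminals:
  S -> cA : first terminal = 'c'
  S -> f : first terminal = 'f'
FIRST(S) = {c, f}
Count: 2

2


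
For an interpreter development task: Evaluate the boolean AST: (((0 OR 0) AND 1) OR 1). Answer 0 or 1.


Step 1: Evaluate inner node
  0 OR 0 = 0
Step 2: Evaluate next node
  0 AND 1 = 0
Step 3: Evaluate root node
  0 OR 1 = 1

1


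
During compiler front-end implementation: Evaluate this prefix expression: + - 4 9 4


Parsing prefix expression: + - 4 9 4
Step 1: Innermost operation '- 4 9'
  4 - 9 = -5
Step 2: Outer operation '+ [-5] 4'
  -5 + 4 = -1

-1


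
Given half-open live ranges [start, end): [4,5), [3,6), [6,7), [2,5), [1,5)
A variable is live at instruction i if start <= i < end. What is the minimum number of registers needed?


Live ranges:
  Var0: [4, 5)
  Var1: [3, 6)
  Var2: [6, 7)
  Var3: [2, 5)
  Var4: [1, 5)
Sweep-line events (position, delta, active):
  pos=1 start -> active=1
  pos=2 start -> active=2
  pos=3 start -> active=3
  pos=4 start -> active=4
  pos=5 end -> active=3
  pos=5 end -> active=2
  pos=5 end -> active=1
  pos=6 end -> active=0
  pos=6 start -> active=1
  pos=7 end -> active=0
Maximum simultaneous active: 4
Minimum registers needed: 4

4


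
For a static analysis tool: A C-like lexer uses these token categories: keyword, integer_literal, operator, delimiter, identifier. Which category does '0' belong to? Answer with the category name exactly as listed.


Token: '0'
Checking categories:
  identifier: no
  integer_literal: YES
  operator: no
  keyword: no
  delimiter: no
Category: integer_literal

integer_literal


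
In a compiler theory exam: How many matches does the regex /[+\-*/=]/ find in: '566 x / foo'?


Pattern: /[+\-*/=]/ (operators)
Input: '566 x / foo'
Scanning for matches:
  Match 1: '/'
Total matches: 1

1


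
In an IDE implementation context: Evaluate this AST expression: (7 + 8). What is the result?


Expression: (7 + 8)
Evaluating step by step:
  7 + 8 = 15
Result: 15

15


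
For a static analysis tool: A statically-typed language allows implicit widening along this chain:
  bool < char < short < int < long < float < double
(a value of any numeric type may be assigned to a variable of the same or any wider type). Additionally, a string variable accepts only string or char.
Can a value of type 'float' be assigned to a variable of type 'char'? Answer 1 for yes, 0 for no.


Target variable type: char
Source value type: float
Numeric ranks: float=5, char=1
Widening allowed iff rank(source) <= rank(target): 5 <= 1? No
Result: 0

0


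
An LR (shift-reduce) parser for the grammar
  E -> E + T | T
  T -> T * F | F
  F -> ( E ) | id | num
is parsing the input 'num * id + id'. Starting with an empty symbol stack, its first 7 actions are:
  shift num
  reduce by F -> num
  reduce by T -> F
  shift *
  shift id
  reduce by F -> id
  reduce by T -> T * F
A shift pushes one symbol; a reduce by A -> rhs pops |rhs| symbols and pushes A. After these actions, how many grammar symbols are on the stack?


Tracking the symbol stack through each action:
  Action 1: shift 'num' : push -> stack = [num] (size 1)
  Action 2: reduce by F -> num : pop 1, push F -> stack = [F] (size 1)
  Action 3: reduce by T -> F : pop 1, push T -> stack = [T] (size 1)
  Action 4: shift '*' : push -> stack = [T, *] (size 2)
  Action 5: shift 'id' : push -> stack = [T, *, id] (size 3)
  Action 6: reduce by F -> id : pop 1, push F -> stack = [T, *, F] (size 3)
  Action 7: reduce by T -> T * F : pop 3, push T -> stack = [T] (size 1)
Final stack size: 1

1


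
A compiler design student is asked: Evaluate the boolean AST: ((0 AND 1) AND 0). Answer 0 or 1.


Step 1: Evaluate inner node
  0 AND 1 = 0
Step 2: Evaluate root node
  0 AND 0 = 0

0


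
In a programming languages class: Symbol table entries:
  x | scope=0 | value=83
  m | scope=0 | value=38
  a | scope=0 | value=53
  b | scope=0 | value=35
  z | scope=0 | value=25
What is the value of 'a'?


Searching symbol table for 'a':
  x | scope=0 | value=83
  m | scope=0 | value=38
  a | scope=0 | value=53 <- MATCH
  b | scope=0 | value=35
  z | scope=0 | value=25
Found 'a' at scope 0 with value 53

53


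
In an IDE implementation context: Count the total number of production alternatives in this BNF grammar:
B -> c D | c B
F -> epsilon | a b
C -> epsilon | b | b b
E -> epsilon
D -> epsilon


Counting alternatives per rule:
  B: 2 alternative(s)
  F: 2 alternative(s)
  C: 3 alternative(s)
  E: 1 alternative(s)
  D: 1 alternative(s)
Sum: 2 + 2 + 3 + 1 + 1 = 9

9


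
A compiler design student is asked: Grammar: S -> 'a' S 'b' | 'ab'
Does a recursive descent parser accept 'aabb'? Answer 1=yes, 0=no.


Grammar accepts strings of the form a^n b^n (n >= 1)
Word: 'aabb'
Counting: 2 a's and 2 b's
Check: 2 == 2? Yes
Derivation (S -> aSb applied 1 time(s), then S -> ab): S => aSb => aabb
Accepted

1


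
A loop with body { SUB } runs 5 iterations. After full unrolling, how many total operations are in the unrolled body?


Loop body operations: SUB (1 op per iteration)
Unrolling 5 iterations:
  Iteration 1: SUB (1 ops)
  Iteration 2: SUB (1 ops)
  Iteration 3: SUB (1 ops)
  Iteration 4: SUB (1 ops)
  Iteration 5: SUB (1 ops)
Total: 5 iterations * 1 ops/iter = 5 operations

5


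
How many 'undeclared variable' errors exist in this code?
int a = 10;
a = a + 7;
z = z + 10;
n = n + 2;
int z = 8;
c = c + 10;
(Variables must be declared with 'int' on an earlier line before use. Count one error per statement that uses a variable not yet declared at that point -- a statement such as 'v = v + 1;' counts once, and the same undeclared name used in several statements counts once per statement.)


Scanning code line by line:
  Line 1: declare 'a' -> declared = ['a']
  Line 2: use 'a' -> OK (declared)
  Line 3: use 'z' -> ERROR (undeclared)
  Line 4: use 'n' -> ERROR (undeclared)
  Line 5: declare 'z' -> declared = ['a', 'z']
  Line 6: use 'c' -> ERROR (undeclared)
Total undeclared variable errors: 3

3


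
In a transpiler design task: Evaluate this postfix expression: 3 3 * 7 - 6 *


Processing tokens left to right:
Push 3, Push 3
Pop 3 and 3, compute 3 * 3 = 9, push 9
Push 7
Pop 9 and 7, compute 9 - 7 = 2, push 2
Push 6
Pop 2 and 6, compute 2 * 6 = 12, push 12
Stack result: 12

12


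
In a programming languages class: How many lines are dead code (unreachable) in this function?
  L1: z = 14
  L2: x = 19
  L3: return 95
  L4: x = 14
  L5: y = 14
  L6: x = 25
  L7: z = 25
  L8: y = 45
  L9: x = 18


Analyzing control flow:
  L1: reachable (before return)
  L2: reachable (before return)
  L3: reachable (return statement)
  L4: DEAD (after return at L3)
  L5: DEAD (after return at L3)
  L6: DEAD (after return at L3)
  L7: DEAD (after return at L3)
  L8: DEAD (after return at L3)
  L9: DEAD (after return at L3)
Return at L3, total lines = 9
Dead lines: L4 through L9
Count: 6

6


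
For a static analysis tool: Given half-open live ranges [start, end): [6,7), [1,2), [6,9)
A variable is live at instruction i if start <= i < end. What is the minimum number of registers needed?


Live ranges:
  Var0: [6, 7)
  Var1: [1, 2)
  Var2: [6, 9)
Sweep-line events (position, delta, active):
  pos=1 start -> active=1
  pos=2 end -> active=0
  pos=6 start -> active=1
  pos=6 start -> active=2
  pos=7 end -> active=1
  pos=9 end -> active=0
Maximum simultaneous active: 2
Minimum registers needed: 2

2


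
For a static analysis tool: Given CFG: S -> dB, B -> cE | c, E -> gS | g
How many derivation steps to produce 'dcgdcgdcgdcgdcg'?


Grammar: S -> dB, B -> cE | c, E -> gS | g
Deriving 'dcgdcgdcgdcgdcg':
Step 1: S -> dB => dB
Step 2: B -> cE => dcE
Step 3: E -> gS => dcgS
Step 4: S -> dB => dcgdB
Step 5: B -> cE => dcgdcE
Step 6: E -> gS => dcgdcgS
Step 7: S -> dB => dcgdcgdB
Step 8: B -> cE => dcgdcgdcE
Step 9: E -> gS => dcgdcgdcgS
Step 10: S -> dB => dcgdcgdcgdB
Step 11: B -> cE => dcgdcgdcgdcE
Step 12: E -> gS => dcgdcgdcgdcgS
Step 13: S -> dB => dcgdcgdcgdcgdB
Step 14: B -> cE => dcgdcgdcgdcgdcE
Step 15: E -> g => dcgdcgdcgdcgdcg
Total derivation steps: 15

15


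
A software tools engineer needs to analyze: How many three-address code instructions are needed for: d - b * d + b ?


Expression: d - b * d + b
Generating three-address code (respecting * over +/- precedence):
  Instruction 1: t1 = b * d
  Instruction 2: t2 = d - t1
  Instruction 3: t3 = t2 + b
Total instructions: 3

3


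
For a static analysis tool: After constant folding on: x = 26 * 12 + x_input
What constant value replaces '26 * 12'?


Identifying constant sub-expression:
  Original: x = 26 * 12 + x_input
  26 and 12 are both compile-time constants
  Evaluating: 26 * 12 = 312
  After folding: x = 312 + x_input

312


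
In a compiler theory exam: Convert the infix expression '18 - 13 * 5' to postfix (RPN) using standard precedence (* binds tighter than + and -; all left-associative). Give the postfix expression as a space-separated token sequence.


Applying the shunting-yard algorithm:
  Operand 18 -> output
  Push '-' onto operator stack -> op-stack: [-]
  Operand 13 -> output
  Push '*' onto operator stack -> op-stack: [-, *]
  Operand 5 -> output
  End of input: pop '*' to output
  End of input: pop '-' to output
Postfix result: 18 13 5 * -

18 13 5 * -


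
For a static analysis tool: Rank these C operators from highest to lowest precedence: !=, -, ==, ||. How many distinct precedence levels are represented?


Looking up precedence for each operator:
  != -> precedence 3
  - -> precedence 5
  == -> precedence 3
  || -> precedence 1
Sorted highest to lowest: -, !=, ==, ||
Distinct precedence values: [5, 3, 1]
Number of distinct levels: 3

3


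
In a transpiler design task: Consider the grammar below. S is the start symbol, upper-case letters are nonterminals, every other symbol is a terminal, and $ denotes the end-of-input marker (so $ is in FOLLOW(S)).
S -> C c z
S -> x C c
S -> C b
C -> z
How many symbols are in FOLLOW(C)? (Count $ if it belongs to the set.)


S is the start symbol and does not occur in any rule body, so FOLLOW(S) = {$}.
Examining every occurrence of C in a rule body:
  S -> C c z : C is followed by terminal 'c' -> add 'c'
  S -> x C c : C is followed by terminal 'c' -> add 'c' (already in the set)
  S -> C b : C is followed by terminal 'b' -> add 'b'
  C -> z : C does not occur in the body -> contributes nothing
FOLLOW(C) = {b, c}
Count: 2

2


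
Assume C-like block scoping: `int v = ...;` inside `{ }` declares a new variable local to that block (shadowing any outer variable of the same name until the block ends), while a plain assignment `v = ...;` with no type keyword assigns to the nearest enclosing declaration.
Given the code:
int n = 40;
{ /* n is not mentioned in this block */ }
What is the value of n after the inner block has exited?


Analyzing scoping rules:
Outer scope: declares n = 40
Inner block: n is neither redeclared nor assigned -> unchanged
After the block -> 40
Result: 40

40


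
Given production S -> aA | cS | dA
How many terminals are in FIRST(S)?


Production: S -> aA | cS | dA
Examining each alternative for leading terminals:
  S -> aA : first terminal = 'a'
  S -> cS : first terminal = 'c'
  S -> dA : first terminal = 'd'
FIRST(S) = {a, c, d}
Count: 3

3


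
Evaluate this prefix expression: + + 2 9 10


Parsing prefix expression: + + 2 9 10
Step 1: Innermost operation '+ 2 9'
  2 + 9 = 11
Step 2: Outer operation '+ [11] 10'
  11 + 10 = 21

21


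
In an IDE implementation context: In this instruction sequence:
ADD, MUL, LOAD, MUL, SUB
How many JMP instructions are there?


Scanning instruction sequence for JMP:
  Position 1: ADD
  Position 2: MUL
  Position 3: LOAD
  Position 4: MUL
  Position 5: SUB
Matches at positions: []
Total JMP count: 0

0


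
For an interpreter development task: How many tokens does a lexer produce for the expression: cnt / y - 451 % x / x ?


Scanning 'cnt / y - 451 % x / x'
Token 1: 'cnt' -> identifier
Token 2: '/' -> operator
Token 3: 'y' -> identifier
Token 4: '-' -> operator
Token 5: '451' -> integer_literal
Token 6: '%' -> operator
Token 7: 'x' -> identifier
Token 8: '/' -> operator
Token 9: 'x' -> identifier
Total tokens: 9

9


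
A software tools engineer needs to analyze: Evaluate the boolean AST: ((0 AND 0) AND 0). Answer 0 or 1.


Step 1: Evaluate inner node
  0 AND 0 = 0
Step 2: Evaluate root node
  0 AND 0 = 0

0


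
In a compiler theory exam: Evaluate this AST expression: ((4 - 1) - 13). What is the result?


Expression: ((4 - 1) - 13)
Evaluating step by step:
  4 - 1 = 3
  3 - 13 = -10
Result: -10

-10


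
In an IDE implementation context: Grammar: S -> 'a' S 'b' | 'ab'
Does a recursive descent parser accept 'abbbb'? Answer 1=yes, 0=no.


Grammar accepts strings of the form a^n b^n (n >= 1)
Word: 'abbbb'
Counting: 1 a's and 4 b's
Check: 1 == 4? No
Mismatch: a-count != b-count
Rejected

0


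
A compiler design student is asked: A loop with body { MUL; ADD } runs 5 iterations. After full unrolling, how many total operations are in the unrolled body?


Loop body operations: MUL, ADD (2 ops per iteration)
Unrolling 5 iterations:
  Iteration 1: MUL, ADD (2 ops)
  Iteration 2: MUL, ADD (2 ops)
  Iteration 3: MUL, ADD (2 ops)
  Iteration 4: MUL, ADD (2 ops)
  Iteration 5: MUL, ADD (2 ops)
Total: 5 iterations * 2 ops/iter = 10 operations

10


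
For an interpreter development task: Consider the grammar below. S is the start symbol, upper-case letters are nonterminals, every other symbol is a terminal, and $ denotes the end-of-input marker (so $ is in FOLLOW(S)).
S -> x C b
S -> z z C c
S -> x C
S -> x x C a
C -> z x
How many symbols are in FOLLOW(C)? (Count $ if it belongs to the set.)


S is the start symbol and does not occur in any rule body, so FOLLOW(S) = {$}.
Examining every occurrence of C in a rule body:
  S -> x C b : C is followed by terminal 'b' -> add 'b'
  S -> z z C c : C is followed by terminal 'c' -> add 'c'
  S -> x C : C is at the right end -> add FOLLOW(S) = {$}
  S -> x x C a : C is followed by terminal 'a' -> add 'a'
  C -> z x : C does not occur in the body -> contributes nothing
FOLLOW(C) = {a, b, c, $}
Count: 4

4


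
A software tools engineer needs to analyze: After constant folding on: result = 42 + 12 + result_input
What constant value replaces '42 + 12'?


Identifying constant sub-expression:
  Original: result = 42 + 12 + result_input
  42 and 12 are both compile-time constants
  Evaluating: 42 + 12 = 54
  After folding: result = 54 + result_input

54


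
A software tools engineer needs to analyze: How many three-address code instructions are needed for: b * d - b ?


Expression: b * d - b
Generating three-address code (respecting * over +/- precedence):
  Instruction 1: t1 = b * d
  Instruction 2: t2 = t1 - b
Total instructions: 2

2


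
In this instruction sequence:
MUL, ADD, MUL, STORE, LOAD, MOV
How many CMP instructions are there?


Scanning instruction sequence for CMP:
  Position 1: MUL
  Position 2: ADD
  Position 3: MUL
  Position 4: STORE
  Position 5: LOAD
  Position 6: MOV
Matches at positions: []
Total CMP count: 0

0


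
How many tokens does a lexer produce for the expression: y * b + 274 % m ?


Scanning 'y * b + 274 % m'
Token 1: 'y' -> identifier
Token 2: '*' -> operator
Token 3: 'b' -> identifier
Token 4: '+' -> operator
Token 5: '274' -> integer_literal
Token 6: '%' -> operator
Token 7: 'm' -> identifier
Total tokens: 7

7


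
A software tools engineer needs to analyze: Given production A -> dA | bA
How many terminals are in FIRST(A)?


Production: A -> dA | bA
Examining each alternative for leading terminals:
  A -> dA : first terminal = 'd'
  A -> bA : first terminal = 'b'
FIRST(A) = {b, d}
Count: 2

2


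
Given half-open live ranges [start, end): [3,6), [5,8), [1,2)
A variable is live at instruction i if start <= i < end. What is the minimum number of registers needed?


Live ranges:
  Var0: [3, 6)
  Var1: [5, 8)
  Var2: [1, 2)
Sweep-line events (position, delta, active):
  pos=1 start -> active=1
  pos=2 end -> active=0
  pos=3 start -> active=1
  pos=5 start -> active=2
  pos=6 end -> active=1
  pos=8 end -> active=0
Maximum simultaneous active: 2
Minimum registers needed: 2

2


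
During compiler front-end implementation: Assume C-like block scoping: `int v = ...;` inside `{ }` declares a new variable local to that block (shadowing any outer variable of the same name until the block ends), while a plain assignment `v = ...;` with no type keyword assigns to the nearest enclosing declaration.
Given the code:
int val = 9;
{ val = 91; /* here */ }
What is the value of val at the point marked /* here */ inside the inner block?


Analyzing scoping rules:
Outer scope: declares val = 9
Inner block: 'val = 91;' has no type keyword, so it is an assignment to the outer val (no shadowing)
Inside the block, after the assignment -> 91
Result: 91

91


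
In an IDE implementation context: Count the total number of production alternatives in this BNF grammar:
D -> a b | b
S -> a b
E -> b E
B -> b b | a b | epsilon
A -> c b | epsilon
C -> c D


Counting alternatives per rule:
  D: 2 alternative(s)
  S: 1 alternative(s)
  E: 1 alternative(s)
  B: 3 alternative(s)
  A: 2 alternative(s)
  C: 1 alternative(s)
Sum: 2 + 1 + 1 + 3 + 2 + 1 = 10

10


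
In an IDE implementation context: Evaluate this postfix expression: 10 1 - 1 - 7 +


Processing tokens left to right:
Push 10, Push 1
Pop 10 and 1, compute 10 - 1 = 9, push 9
Push 1
Pop 9 and 1, compute 9 - 1 = 8, push 8
Push 7
Pop 8 and 7, compute 8 + 7 = 15, push 15
Stack result: 15

15


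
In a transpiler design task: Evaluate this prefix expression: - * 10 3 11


Parsing prefix expression: - * 10 3 11
Step 1: Innermost operation '* 10 3'
  10 * 3 = 30
Step 2: Outer operation '- [30] 11'
  30 - 11 = 19

19


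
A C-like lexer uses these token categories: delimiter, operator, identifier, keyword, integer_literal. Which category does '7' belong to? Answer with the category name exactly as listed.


Token: '7'
Checking categories:
  identifier: no
  integer_literal: YES
  operator: no
  keyword: no
  delimiter: no
Category: integer_literal

integer_literal


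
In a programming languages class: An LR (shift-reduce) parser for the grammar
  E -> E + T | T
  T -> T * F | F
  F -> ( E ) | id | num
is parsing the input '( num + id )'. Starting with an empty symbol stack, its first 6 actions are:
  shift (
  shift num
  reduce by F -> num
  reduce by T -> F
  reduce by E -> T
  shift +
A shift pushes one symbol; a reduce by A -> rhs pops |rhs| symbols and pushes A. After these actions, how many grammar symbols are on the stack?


Tracking the symbol stack through each action:
  Action 1: shift '(' : push -> stack = [(] (size 1)
  Action 2: shift 'num' : push -> stack = [(, num] (size 2)
  Action 3: reduce by F -> num : pop 1, push F -> stack = [(, F] (size 2)
  Action 4: reduce by T -> F : pop 1, push T -> stack = [(, T] (size 2)
  Action 5: reduce by E -> T : pop 1, push E -> stack = [(, E] (size 2)
  Action 6: shift '+' : push -> stack = [(, E, +] (size 3)
Final stack size: 3

3


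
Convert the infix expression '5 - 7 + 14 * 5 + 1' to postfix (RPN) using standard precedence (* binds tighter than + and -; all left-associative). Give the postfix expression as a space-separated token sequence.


Applying the shunting-yard algorithm:
  Operand 5 -> output
  Push '-' onto operator stack -> op-stack: [-]
  Operand 7 -> output
  See '+' (prec 1); top '-' (prec 1) >= it -> pop '-' to output
  Push '+' onto operator stack -> op-stack: [+]
  Operand 14 -> output
  Push '*' onto operator stack -> op-stack: [+, *]
  Operand 5 -> output
  See '+' (prec 1); top '*' (prec 2) >= it -> pop '*' to output
  See '+' (prec 1); top '+' (prec 1) >= it -> pop '+' to output
  Push '+' onto operator stack -> op-stack: [+]
  Operand 1 -> output
  End of input: pop '+' to output
Postfix result: 5 7 - 14 5 * + 1 +

5 7 - 14 5 * + 1 +


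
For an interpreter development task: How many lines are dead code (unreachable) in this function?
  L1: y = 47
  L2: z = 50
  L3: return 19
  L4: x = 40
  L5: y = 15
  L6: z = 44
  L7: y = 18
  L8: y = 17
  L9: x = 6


Analyzing control flow:
  L1: reachable (before return)
  L2: reachable (before return)
  L3: reachable (return statement)
  L4: DEAD (after return at L3)
  L5: DEAD (after return at L3)
  L6: DEAD (after return at L3)
  L7: DEAD (after return at L3)
  L8: DEAD (after return at L3)
  L9: DEAD (after return at L3)
Return at L3, total lines = 9
Dead lines: L4 through L9
Count: 6

6


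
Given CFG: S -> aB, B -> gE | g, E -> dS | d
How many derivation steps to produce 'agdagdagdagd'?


Grammar: S -> aB, B -> gE | g, E -> dS | d
Deriving 'agdagdagdagd':
Step 1: S -> aB => aB
Step 2: B -> gE => agE
Step 3: E -> dS => agdS
Step 4: S -> aB => agdaB
Step 5: B -> gE => agdagE
Step 6: E -> dS => agdagdS
Step 7: S -> aB => agdagdaB
Step 8: B -> gE => agdagdagE
Step 9: E -> dS => agdagdagdS
Step 10: S -> aB => agdagdagdaB
Step 11: B -> gE => agdagdagdagE
Step 12: E -> d => agdagdagdagd
Total derivation steps: 12

12


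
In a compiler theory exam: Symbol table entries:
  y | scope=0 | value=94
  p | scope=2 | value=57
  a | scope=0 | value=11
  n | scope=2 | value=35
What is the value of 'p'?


Searching symbol table for 'p':
  y | scope=0 | value=94
  p | scope=2 | value=57 <- MATCH
  a | scope=0 | value=11
  n | scope=2 | value=35
Found 'p' at scope 2 with value 57

57


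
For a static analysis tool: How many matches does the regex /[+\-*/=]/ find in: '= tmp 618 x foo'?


Pattern: /[+\-*/=]/ (operators)
Input: '= tmp 618 x foo'
Scanning for matches:
  Match 1: '='
Total matches: 1

1


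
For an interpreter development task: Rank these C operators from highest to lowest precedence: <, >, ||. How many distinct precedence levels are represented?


Looking up precedence for each operator:
  < -> precedence 4
  > -> precedence 4
  || -> precedence 1
Sorted highest to lowest: <, >, ||
Distinct precedence values: [4, 1]
Number of distinct levels: 2

2


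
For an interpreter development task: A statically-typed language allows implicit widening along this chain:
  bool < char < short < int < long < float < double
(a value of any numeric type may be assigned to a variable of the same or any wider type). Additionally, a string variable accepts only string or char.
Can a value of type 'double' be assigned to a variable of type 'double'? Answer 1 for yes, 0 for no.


Target variable type: double
Source value type: double
Numeric ranks: double=6, double=6
Widening allowed iff rank(source) <= rank(target): 6 <= 6? Yes
Result: 1

1


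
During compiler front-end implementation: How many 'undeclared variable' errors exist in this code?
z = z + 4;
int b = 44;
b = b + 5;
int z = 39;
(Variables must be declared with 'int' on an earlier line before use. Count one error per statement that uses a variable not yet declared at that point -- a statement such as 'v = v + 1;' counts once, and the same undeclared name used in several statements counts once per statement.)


Scanning code line by line:
  Line 1: use 'z' -> ERROR (undeclared)
  Line 2: declare 'b' -> declared = ['b']
  Line 3: use 'b' -> OK (declared)
  Line 4: declare 'z' -> declared = ['b', 'z']
Total undeclared variable errors: 1

1


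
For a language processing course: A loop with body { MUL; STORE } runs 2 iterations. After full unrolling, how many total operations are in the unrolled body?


Loop body operations: MUL, STORE (2 ops per iteration)
Unrolling 2 iterations:
  Iteration 1: MUL, STORE (2 ops)
  Iteration 2: MUL, STORE (2 ops)
Total: 2 iterations * 2 ops/iter = 4 operations

4


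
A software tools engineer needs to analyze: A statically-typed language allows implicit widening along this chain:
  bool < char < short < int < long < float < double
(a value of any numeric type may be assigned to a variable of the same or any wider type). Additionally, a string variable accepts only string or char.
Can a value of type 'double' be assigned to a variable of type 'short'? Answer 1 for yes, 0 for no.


Target variable type: short
Source value type: double
Numeric ranks: double=6, short=2
Widening allowed iff rank(source) <= rank(target): 6 <= 2? No
Result: 0

0


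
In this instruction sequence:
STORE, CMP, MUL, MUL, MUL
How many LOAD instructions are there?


Scanning instruction sequence for LOAD:
  Position 1: STORE
  Position 2: CMP
  Position 3: MUL
  Position 4: MUL
  Position 5: MUL
Matches at positions: []
Total LOAD count: 0

0


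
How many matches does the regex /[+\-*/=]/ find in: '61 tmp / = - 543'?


Pattern: /[+\-*/=]/ (operators)
Input: '61 tmp / = - 543'
Scanning for matches:
  Match 1: '/'
  Match 2: '='
  Match 3: '-'
Total matches: 3

3


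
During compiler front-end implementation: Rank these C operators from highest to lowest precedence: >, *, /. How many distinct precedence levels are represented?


Looking up precedence for each operator:
  > -> precedence 4
  * -> precedence 6
  / -> precedence 6
Sorted highest to lowest: *, /, >
Distinct precedence values: [6, 4]
Number of distinct levels: 2

2


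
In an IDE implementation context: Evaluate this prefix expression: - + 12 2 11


Parsing prefix expression: - + 12 2 11
Step 1: Innermost operation '+ 12 2'
  12 + 2 = 14
Step 2: Outer operation '- [14] 11'
  14 - 11 = 3

3


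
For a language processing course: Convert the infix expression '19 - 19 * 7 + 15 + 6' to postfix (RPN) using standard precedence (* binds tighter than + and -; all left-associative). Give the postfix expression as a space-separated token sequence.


Applying the shunting-yard algorithm:
  Operand 19 -> output
  Push '-' onto operator stack -> op-stack: [-]
  Operand 19 -> output
  Push '*' onto operator stack -> op-stack: [-, *]
  Operand 7 -> output
  See '+' (prec 1); top '*' (prec 2) >= it -> pop '*' to output
  See '+' (prec 1); top '-' (prec 1) >= it -> pop '-' to output
  Push '+' onto operator stack -> op-stack: [+]
  Operand 15 -> output
  See '+' (prec 1); top '+' (prec 1) >= it -> pop '+' to output
  Push '+' onto operator stack -> op-stack: [+]
  Operand 6 -> output
  End of input: pop '+' to output
Postfix result: 19 19 7 * - 15 + 6 +

19 19 7 * - 15 + 6 +


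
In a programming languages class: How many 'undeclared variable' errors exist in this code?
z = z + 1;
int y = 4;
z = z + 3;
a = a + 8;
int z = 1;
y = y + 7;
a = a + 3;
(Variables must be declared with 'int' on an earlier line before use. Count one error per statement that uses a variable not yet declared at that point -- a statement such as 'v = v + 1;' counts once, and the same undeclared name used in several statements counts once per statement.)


Scanning code line by line:
  Line 1: use 'z' -> ERROR (undeclared)
  Line 2: declare 'y' -> declared = ['y']
  Line 3: use 'z' -> ERROR (undeclared)
  Line 4: use 'a' -> ERROR (undeclared)
  Line 5: declare 'z' -> declared = ['y', 'z']
  Line 6: use 'y' -> OK (declared)
  Line 7: use 'a' -> ERROR (undeclared)
Total undeclared variable errors: 4

4


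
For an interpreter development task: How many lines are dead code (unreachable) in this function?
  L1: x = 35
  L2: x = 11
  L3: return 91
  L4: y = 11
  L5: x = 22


Analyzing control flow:
  L1: reachable (before return)
  L2: reachable (before return)
  L3: reachable (return statement)
  L4: DEAD (after return at L3)
  L5: DEAD (after return at L3)
Return at L3, total lines = 5
Dead lines: L4 through L5
Count: 2

2


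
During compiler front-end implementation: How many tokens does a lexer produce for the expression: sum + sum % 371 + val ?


Scanning 'sum + sum % 371 + val'
Token 1: 'sum' -> identifier
Token 2: '+' -> operator
Token 3: 'sum' -> identifier
Token 4: '%' -> operator
Token 5: '371' -> integer_literal
Token 6: '+' -> operator
Token 7: 'val' -> identifier
Total tokens: 7

7


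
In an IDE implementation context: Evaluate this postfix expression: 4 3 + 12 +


Processing tokens left to right:
Push 4, Push 3
Pop 4 and 3, compute 4 + 3 = 7, push 7
Push 12
Pop 7 and 12, compute 7 + 12 = 19, push 19
Stack result: 19

19


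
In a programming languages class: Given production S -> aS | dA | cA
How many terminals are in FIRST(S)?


Production: S -> aS | dA | cA
Examining each alternative for leading terminals:
  S -> aS : first terminal = 'a'
  S -> dA : first terminal = 'd'
  S -> cA : first terminal = 'c'
FIRST(S) = {a, c, d}
Count: 3

3


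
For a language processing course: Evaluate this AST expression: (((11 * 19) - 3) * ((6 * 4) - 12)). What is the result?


Expression: (((11 * 19) - 3) * ((6 * 4) - 12))
Evaluating step by step:
  11 * 19 = 209
  209 - 3 = 206
  6 * 4 = 24
  24 - 12 = 12
  206 * 12 = 2472
Result: 2472

2472


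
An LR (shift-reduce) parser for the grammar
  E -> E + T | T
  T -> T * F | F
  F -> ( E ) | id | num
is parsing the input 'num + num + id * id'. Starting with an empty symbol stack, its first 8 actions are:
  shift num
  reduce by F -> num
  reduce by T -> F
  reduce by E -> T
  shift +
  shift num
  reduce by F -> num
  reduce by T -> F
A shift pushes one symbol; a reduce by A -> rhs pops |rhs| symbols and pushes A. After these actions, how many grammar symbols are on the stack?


Tracking the symbol stack through each action:
  Action 1: shift 'num' : push -> stack = [num] (size 1)
  Action 2: reduce by F -> num : pop 1, push F -> stack = [F] (size 1)
  Action 3: reduce by T -> F : pop 1, push T -> stack = [T] (size 1)
  Action 4: reduce by E -> T : pop 1, push E -> stack = [E] (size 1)
  Action 5: shift '+' : push -> stack = [E, +] (size 2)
  Action 6: shift 'num' : push -> stack = [E, +, num] (size 3)
  Action 7: reduce by F -> num : pop 1, push F -> stack = [E, +, F] (size 3)
  Action 8: reduce by T -> F : pop 1, push T -> stack = [E, +, T] (size 3)
Final stack size: 3

3


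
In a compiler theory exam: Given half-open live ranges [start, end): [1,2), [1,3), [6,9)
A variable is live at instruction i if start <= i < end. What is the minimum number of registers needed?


Live ranges:
  Var0: [1, 2)
  Var1: [1, 3)
  Var2: [6, 9)
Sweep-line events (position, delta, active):
  pos=1 start -> active=1
  pos=1 start -> active=2
  pos=2 end -> active=1
  pos=3 end -> active=0
  pos=6 start -> active=1
  pos=9 end -> active=0
Maximum simultaneous active: 2
Minimum registers needed: 2

2


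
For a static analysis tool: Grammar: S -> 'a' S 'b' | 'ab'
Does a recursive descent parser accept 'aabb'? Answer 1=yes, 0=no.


Grammar accepts strings of the form a^n b^n (n >= 1)
Word: 'aabb'
Counting: 2 a's and 2 b's
Check: 2 == 2? Yes
Derivation (S -> aSb applied 1 time(s), then S -> ab): S => aSb => aabb
Accepted

1


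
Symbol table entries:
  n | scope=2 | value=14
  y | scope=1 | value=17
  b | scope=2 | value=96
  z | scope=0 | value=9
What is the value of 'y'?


Searching symbol table for 'y':
  n | scope=2 | value=14
  y | scope=1 | value=17 <- MATCH
  b | scope=2 | value=96
  z | scope=0 | value=9
Found 'y' at scope 1 with value 17

17


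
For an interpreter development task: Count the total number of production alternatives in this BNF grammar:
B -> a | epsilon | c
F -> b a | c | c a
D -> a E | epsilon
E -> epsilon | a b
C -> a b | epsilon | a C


Counting alternatives per rule:
  B: 3 alternative(s)
  F: 3 alternative(s)
  D: 2 alternative(s)
  E: 2 alternative(s)
  C: 3 alternative(s)
Sum: 3 + 3 + 2 + 2 + 3 = 13

13


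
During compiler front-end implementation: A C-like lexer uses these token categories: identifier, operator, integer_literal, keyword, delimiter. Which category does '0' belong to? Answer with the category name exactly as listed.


Token: '0'
Checking categories:
  identifier: no
  integer_literal: YES
  operator: no
  keyword: no
  delimiter: no
Category: integer_literal

integer_literal


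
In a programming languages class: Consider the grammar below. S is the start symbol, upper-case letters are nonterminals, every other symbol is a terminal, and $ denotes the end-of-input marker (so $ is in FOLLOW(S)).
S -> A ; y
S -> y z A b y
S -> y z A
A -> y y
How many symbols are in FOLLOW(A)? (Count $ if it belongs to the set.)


S is the start symbol and does not occur in any rule body, so FOLLOW(S) = {$}.
Examining every occurrence of A in a rule body:
  S -> A ; y : A is followed by terminal ';' -> add ';'
  S -> y z A b y : A is followed by terminal 'b' -> add 'b'
  S -> y z A : A is at the right end -> add FOLLOW(S) = {$}
  A -> y y : A does not occur in the body -> contributes nothing
FOLLOW(A) = {;, b, $}
Count: 3

3


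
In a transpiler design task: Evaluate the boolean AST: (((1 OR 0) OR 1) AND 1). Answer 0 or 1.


Step 1: Evaluate inner node
  1 OR 0 = 1
Step 2: Evaluate next node
  1 OR 1 = 1
Step 3: Evaluate root node
  1 AND 1 = 1

1


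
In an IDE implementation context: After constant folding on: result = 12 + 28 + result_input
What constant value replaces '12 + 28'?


Identifying constant sub-expression:
  Original: result = 12 + 28 + result_input
  12 and 28 are both compile-time constants
  Evaluating: 12 + 28 = 40
  After folding: result = 40 + result_input

40


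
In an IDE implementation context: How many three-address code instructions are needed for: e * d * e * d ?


Expression: e * d * e * d
Generating three-address code (respecting * over +/- precedence):
  Instruction 1: t1 = e * d
  Instruction 2: t2 = t1 * e
  Instruction 3: t3 = t2 * d
Total instructions: 3

3


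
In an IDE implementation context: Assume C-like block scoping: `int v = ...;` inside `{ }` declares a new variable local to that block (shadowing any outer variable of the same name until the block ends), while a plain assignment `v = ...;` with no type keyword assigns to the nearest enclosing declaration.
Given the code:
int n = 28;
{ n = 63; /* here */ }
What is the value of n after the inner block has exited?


Analyzing scoping rules:
Outer scope: declares n = 28
Inner block: 'n = 63;' has no type keyword, so it is an assignment to the outer n (no shadowing)
The assignment changed the outer variable itself, so the new value persists after the block -> 63
Result: 63

63


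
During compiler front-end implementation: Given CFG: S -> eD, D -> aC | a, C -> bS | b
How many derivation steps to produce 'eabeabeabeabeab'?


Grammar: S -> eD, D -> aC | a, C -> bS | b
Deriving 'eabeabeabeabeab':
Step 1: S -> eD => eD
Step 2: D -> aC => eaC
Step 3: C -> bS => eabS
Step 4: S -> eD => eabeD
Step 5: D -> aC => eabeaC
Step 6: C -> bS => eabeabS
Step 7: S -> eD => eabeabeD
Step 8: D -> aC => eabeabeaC
Step 9: C -> bS => eabeabeabS
Step 10: S -> eD => eabeabeabeD
Step 11: D -> aC => eabeabeabeaC
Step 12: C -> bS => eabeabeabeabS
Step 13: S -> eD => eabeabeabeabeD
Step 14: D -> aC => eabeabeabeabeaC
Step 15: C -> b => eabeabeabeabeab
Total derivation steps: 15

15


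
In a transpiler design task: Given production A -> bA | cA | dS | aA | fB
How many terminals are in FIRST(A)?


Production: A -> bA | cA | dS | aA | fB
Examining each alternative for leading terminals:
  A -> bA : first terminal = 'b'
  A -> cA : first terminal = 'c'
  A -> dS : first terminal = 'd'
  A -> aA : first terminal = 'a'
  A -> fB : first terminal = 'f'
FIRST(A) = {a, b, c, d, f}
Count: 5

5


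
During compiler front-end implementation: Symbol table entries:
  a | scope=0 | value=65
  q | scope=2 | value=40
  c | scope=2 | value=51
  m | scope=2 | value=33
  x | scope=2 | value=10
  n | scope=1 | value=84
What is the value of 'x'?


Searching symbol table for 'x':
  a | scope=0 | value=65
  q | scope=2 | value=40
  c | scope=2 | value=51
  m | scope=2 | value=33
  x | scope=2 | value=10 <- MATCH
  n | scope=1 | value=84
Found 'x' at scope 2 with value 10

10
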